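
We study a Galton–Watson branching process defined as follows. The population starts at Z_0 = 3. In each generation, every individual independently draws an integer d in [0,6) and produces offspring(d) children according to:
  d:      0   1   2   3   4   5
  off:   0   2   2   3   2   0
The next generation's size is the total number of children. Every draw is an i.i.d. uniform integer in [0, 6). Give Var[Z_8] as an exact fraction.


206835525/65536

Outcome values over d=0..5: [0, 2, 2, 3, 2, 0]
Σy = 9, Σy² = 21, M = 6
μ = 9/6 = 3/2,  σ² = 21/6 − (3/2)² = 5/4
V_0 = 0, E_0 = 3
V_1 = 5/4·E_0 + (3/2)²·V_0 = 15/4;  E_1 = 9/2
V_2 = 5/4·E_1 + (3/2)²·V_1 = 225/16;  E_2 = 27/4
V_3 = 5/4·E_2 + (3/2)²·V_2 = 2565/64;  E_3 = 81/8
V_4 = 5/4·E_3 + (3/2)²·V_3 = 26325/256;  E_4 = 243/16
V_5 = 5/4·E_4 + (3/2)²·V_4 = 256365/1024;  E_5 = 729/32
V_6 = 5/4·E_5 + (3/2)²·V_5 = 2423925/4096;  E_6 = 2187/64
V_7 = 5/4·E_6 + (3/2)²·V_6 = 22515165/16384;  E_7 = 6561/128
V_8 = 5/4·E_7 + (3/2)²·V_7 = 206835525/65536;  E_8 = 19683/256


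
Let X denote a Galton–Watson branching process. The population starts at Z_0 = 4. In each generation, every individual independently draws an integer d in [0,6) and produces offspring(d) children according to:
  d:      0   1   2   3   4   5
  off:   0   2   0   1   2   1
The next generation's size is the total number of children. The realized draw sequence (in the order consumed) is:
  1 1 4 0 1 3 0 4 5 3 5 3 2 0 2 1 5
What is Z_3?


5

gen 0: Z_0=4, draws=[1, 1, 4, 0], offspring=[2, 2, 2, 0], Z_1=6
gen 1: Z_1=6, draws=[1, 3, 0, 4, 5, 3], offspring=[2, 1, 0, 2, 1, 1], Z_2=7
gen 2: Z_2=7, draws=[5, 3, 2, 0, 2, 1, 5], offspring=[1, 1, 0, 0, 0, 2, 1], Z_3=5


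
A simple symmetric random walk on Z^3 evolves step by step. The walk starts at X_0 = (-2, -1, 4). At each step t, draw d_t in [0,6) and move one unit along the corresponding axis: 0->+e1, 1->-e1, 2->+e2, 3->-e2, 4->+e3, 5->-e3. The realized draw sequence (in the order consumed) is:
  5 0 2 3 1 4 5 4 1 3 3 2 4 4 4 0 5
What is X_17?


t=0: X=(-2, -1, 4), d=5 → -e3, X_1=(-2, -1, 3)
t=1: X=(-2, -1, 3), d=0 → +e1, X_2=(-1, -1, 3)
t=2: X=(-1, -1, 3), d=2 → +e2, X_3=(-1, 0, 3)
t=3: X=(-1, 0, 3), d=3 → -e2, X_4=(-1, -1, 3)
t=4: X=(-1, -1, 3), d=1 → -e1, X_5=(-2, -1, 3)
t=5: X=(-2, -1, 3), d=4 → +e3, X_6=(-2, -1, 4)
t=6: X=(-2, -1, 4), d=5 → -e3, X_7=(-2, -1, 3)
t=7: X=(-2, -1, 3), d=4 → +e3, X_8=(-2, -1, 4)
t=8: X=(-2, -1, 4), d=1 → -e1, X_9=(-3, -1, 4)
t=9: X=(-3, -1, 4), d=3 → -e2, X_10=(-3, -2, 4)
t=10: X=(-3, -2, 4), d=3 → -e2, X_11=(-3, -3, 4)
t=11: X=(-3, -3, 4), d=2 → +e2, X_12=(-3, -2, 4)
t=12: X=(-3, -2, 4), d=4 → +e3, X_13=(-3, -2, 5)
t=13: X=(-3, -2, 5), d=4 → +e3, X_14=(-3, -2, 6)
t=14: X=(-3, -2, 6), d=4 → +e3, X_15=(-3, -2, 7)
t=15: X=(-3, -2, 7), d=0 → +e1, X_16=(-2, -2, 7)
t=16: X=(-2, -2, 7), d=5 → -e3, X_17=(-2, -2, 6)

(-2, -2, 6)


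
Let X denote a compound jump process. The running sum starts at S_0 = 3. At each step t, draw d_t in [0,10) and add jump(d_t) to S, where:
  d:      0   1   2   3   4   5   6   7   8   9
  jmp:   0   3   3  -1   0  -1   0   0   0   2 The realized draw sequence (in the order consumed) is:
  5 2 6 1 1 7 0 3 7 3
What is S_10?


9

t=0: S=3, d=5, jump=-1, S_1=2
t=1: S=2, d=2, jump=3, S_2=5
t=2: S=5, d=6, jump=0, S_3=5
t=3: S=5, d=1, jump=3, S_4=8
t=4: S=8, d=1, jump=3, S_5=11
t=5: S=11, d=7, jump=0, S_6=11
t=6: S=11, d=0, jump=0, S_7=11
t=7: S=11, d=3, jump=-1, S_8=10
t=8: S=10, d=7, jump=0, S_9=10
t=9: S=10, d=3, jump=-1, S_10=9


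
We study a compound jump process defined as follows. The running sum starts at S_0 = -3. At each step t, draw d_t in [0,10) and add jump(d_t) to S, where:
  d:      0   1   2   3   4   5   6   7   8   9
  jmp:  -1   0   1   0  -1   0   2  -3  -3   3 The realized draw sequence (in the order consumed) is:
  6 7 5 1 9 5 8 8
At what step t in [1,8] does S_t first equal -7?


8

t=0: S=-3, d=6, jump=2, S_1=-1
t=1: S=-1, d=7, jump=-3, S_2=-4
t=2: S=-4, d=5, jump=0, S_3=-4
t=3: S=-4, d=1, jump=0, S_4=-4
t=4: S=-4, d=9, jump=3, S_5=-1
t=5: S=-1, d=5, jump=0, S_6=-1
t=6: S=-1, d=8, jump=-3, S_7=-4
t=7: S=-4, d=8, jump=-3, S_8=-7


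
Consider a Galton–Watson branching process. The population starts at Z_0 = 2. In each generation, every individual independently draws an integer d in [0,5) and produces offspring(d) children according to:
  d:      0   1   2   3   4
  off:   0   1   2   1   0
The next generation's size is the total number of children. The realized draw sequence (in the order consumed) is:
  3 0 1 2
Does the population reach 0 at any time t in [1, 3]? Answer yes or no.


no

gen 0: Z_0=2, draws=[3, 0], offspring=[1, 0], Z_1=1
gen 1: Z_1=1, draws=[1], offspring=[1], Z_2=1
gen 2: Z_2=1, draws=[2], offspring=[2], Z_3=2


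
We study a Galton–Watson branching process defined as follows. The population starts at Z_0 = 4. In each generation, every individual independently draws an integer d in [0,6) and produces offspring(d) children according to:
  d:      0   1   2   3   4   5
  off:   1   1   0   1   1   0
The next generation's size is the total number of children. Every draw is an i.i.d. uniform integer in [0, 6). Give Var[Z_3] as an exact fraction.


Outcome values over d=0..5: [1, 1, 0, 1, 1, 0]
Σy = 4, Σy² = 4, M = 6
μ = 4/6 = 2/3,  σ² = 4/6 − (2/3)² = 2/9
V_0 = 0, E_0 = 4
V_1 = 2/9·E_0 + (2/3)²·V_0 = 8/9;  E_1 = 8/3
V_2 = 2/9·E_1 + (2/3)²·V_1 = 80/81;  E_2 = 16/9
V_3 = 2/9·E_2 + (2/3)²·V_2 = 608/729;  E_3 = 32/27

608/729


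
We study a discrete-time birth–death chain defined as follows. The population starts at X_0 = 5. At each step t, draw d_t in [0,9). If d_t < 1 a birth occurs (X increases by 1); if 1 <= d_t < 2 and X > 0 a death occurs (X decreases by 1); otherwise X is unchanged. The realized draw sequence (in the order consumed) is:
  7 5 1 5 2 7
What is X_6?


4

t=0: X=5, d=7 → hold, X_1=5
t=1: X=5, d=5 → hold, X_2=5
t=2: X=5, d=1 → death, X_3=4
t=3: X=4, d=5 → hold, X_4=4
t=4: X=4, d=2 → hold, X_5=4
t=5: X=4, d=7 → hold, X_6=4


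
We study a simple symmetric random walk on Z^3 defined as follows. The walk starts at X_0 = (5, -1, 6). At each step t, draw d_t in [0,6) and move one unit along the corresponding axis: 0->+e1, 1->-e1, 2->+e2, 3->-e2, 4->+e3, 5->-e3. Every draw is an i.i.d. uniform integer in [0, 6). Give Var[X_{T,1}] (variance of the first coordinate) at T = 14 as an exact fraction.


Outcome values over d=0..5: [1, -1, 0, 0, 0, 0]
Σy = 0, Σy² = 2, M = 6
μ = 0/6 = 0,  σ² = 2/6 − (0)² = 1/3
Independent increments: Var[X_14] = 14·σ² = 14·(1/3) = 14/3

14/3


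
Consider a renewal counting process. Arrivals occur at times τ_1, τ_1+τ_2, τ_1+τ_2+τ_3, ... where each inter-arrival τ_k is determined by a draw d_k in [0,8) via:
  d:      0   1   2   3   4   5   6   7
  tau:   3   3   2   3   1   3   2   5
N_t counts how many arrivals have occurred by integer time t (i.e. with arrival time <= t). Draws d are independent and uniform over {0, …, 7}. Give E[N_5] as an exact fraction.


51721/32768

Inter-arrival values over d=0..7: [3, 3, 2, 3, 1, 3, 2, 5]
Each d has probability 1/8, so the pmf of τ is: f(1) = 1/8, f(2) = 1/4, f(3) = 1/2, f(5) = 1/8
Renewal equation for m(n) = E[N_n]: condition on τ_1 = k (if k <= n, one arrival plus a fresh copy on the remaining n−k steps): m(n) = F(n) + Σ_{k<=n} f(k)·m(n−k), where F(n) = P(τ <= n) and m(0) = 0
m(1) = F(1) = 1/8
m(2) = F(2) + f(1)·m(1) = 3/8 + 1/8·1/8 = 25/64
m(3) = F(3) + f(1)·m(2) + f(2)·m(1) = 7/8 + 1/8·25/64 + 1/4·1/8 = 489/512
m(4) = F(4) + f(1)·m(3) + f(2)·m(2) + f(3)·m(1) = 7/8 + 1/8·489/512 + 1/4·25/64 + 1/2·1/8 = 4729/4096
m(5) = F(5) + f(1)·m(4) + f(2)·m(3) + f(3)·m(2) = 1 + 1/8·4729/4096 + 1/4·489/512 + 1/2·25/64 = 51721/32768
E[N_5] = m(5) = 51721/32768


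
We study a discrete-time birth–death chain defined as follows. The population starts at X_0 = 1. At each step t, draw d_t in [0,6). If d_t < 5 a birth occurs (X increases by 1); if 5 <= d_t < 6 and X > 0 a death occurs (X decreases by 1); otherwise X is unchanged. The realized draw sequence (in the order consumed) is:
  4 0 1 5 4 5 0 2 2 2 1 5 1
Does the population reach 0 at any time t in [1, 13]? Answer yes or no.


no

t=0: X=1, d=4 → birth, X_1=2
t=1: X=2, d=0 → birth, X_2=3
t=2: X=3, d=1 → birth, X_3=4
t=3: X=4, d=5 → death, X_4=3
t=4: X=3, d=4 → birth, X_5=4
t=5: X=4, d=5 → death, X_6=3
t=6: X=3, d=0 → birth, X_7=4
t=7: X=4, d=2 → birth, X_8=5
t=8: X=5, d=2 → birth, X_9=6
t=9: X=6, d=2 → birth, X_10=7
t=10: X=7, d=1 → birth, X_11=8
t=11: X=8, d=5 → death, X_12=7
t=12: X=7, d=1 → birth, X_13=8


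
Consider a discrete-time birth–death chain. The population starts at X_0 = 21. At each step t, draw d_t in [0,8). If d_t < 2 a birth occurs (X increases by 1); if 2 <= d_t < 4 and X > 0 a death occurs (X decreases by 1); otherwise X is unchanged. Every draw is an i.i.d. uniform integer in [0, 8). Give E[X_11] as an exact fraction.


X can drop by at most 1 per step and X_0 = 21 > T = 11, so X_t >= 21 − t >= 10 > 0 for every t <= 11: the floor at 0 (the 'and X > 0' condition) never binds. Hence X_11 = X_0 + Σ_{t<11} Y_t with i.i.d. increments Y_t = y(d_t) ∈ {+1, −1, 0}.
Outcome values over d=0..7: [1, 1, -1, -1, 0, 0, 0, 0]
Σy = 0, Σy² = 4, M = 8
μ = 0/8 = 0,  σ² = 4/8 − (0)² = 1/2
E[X_11] = 21 + 11·(0) = 21

21


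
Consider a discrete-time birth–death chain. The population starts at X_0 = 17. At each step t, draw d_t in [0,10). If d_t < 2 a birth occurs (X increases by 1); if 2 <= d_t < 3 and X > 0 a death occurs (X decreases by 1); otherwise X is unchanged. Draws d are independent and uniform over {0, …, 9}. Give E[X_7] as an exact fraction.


177/10

X can drop by at most 1 per step and X_0 = 17 > T = 7, so X_t >= 17 − t >= 10 > 0 for every t <= 7: the floor at 0 (the 'and X > 0' condition) never binds. Hence X_7 = X_0 + Σ_{t<7} Y_t with i.i.d. increments Y_t = y(d_t) ∈ {+1, −1, 0}.
Outcome values over d=0..9: [1, 1, -1, 0, 0, 0, 0, 0, 0, 0]
Σy = 1, Σy² = 3, M = 10
μ = 1/10 = 1/10,  σ² = 3/10 − (1/10)² = 29/100
E[X_7] = 17 + 7·(1/10) = 177/10


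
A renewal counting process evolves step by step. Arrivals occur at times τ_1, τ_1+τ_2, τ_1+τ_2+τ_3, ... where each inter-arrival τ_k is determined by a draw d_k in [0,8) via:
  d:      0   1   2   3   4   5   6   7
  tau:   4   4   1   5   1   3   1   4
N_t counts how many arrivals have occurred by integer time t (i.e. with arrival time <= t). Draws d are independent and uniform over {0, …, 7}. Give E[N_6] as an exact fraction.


Inter-arrival values over d=0..7: [4, 4, 1, 5, 1, 3, 1, 4]
Each d has probability 1/8, so the pmf of τ is: f(1) = 3/8, f(3) = 1/8, f(4) = 3/8, f(5) = 1/8
Renewal equation for m(n) = E[N_n]: condition on τ_1 = k (if k <= n, one arrival plus a fresh copy on the remaining n−k steps): m(n) = F(n) + Σ_{k<=n} f(k)·m(n−k), where F(n) = P(τ <= n) and m(0) = 0
m(1) = F(1) = 3/8
m(2) = F(2) + f(1)·m(1) = 3/8 + 3/8·3/8 = 33/64
m(3) = F(3) + f(1)·m(2) = 1/2 + 3/8·33/64 = 355/512
m(4) = F(4) + f(1)·m(3) + f(3)·m(1) = 7/8 + 3/8·355/512 + 1/8·3/8 = 4841/4096
m(5) = F(5) + f(1)·m(4) + f(3)·m(2) + f(4)·m(1) = 1 + 3/8·4841/4096 + 1/8·33/64 + 3/8·3/8 = 54011/32768
m(6) = F(6) + f(1)·m(5) + f(3)·m(3) + f(4)·m(2) + f(5)·m(1) = 1 + 3/8·54011/32768 + 1/8·355/512 + 3/8·33/64 + 1/8·3/8 = 509873/262144
E[N_6] = m(6) = 509873/262144

509873/262144


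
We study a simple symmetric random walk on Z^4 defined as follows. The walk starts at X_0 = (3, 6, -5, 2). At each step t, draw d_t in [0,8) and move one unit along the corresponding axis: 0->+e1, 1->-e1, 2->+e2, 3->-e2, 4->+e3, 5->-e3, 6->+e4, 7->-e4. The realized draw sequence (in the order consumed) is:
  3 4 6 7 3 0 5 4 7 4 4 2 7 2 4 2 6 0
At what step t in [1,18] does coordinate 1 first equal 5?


t=0: X=(3, 6, -5, 2), d=3 → -e2, X_1=(3, 5, -5, 2)
t=1: X=(3, 5, -5, 2), d=4 → +e3, X_2=(3, 5, -4, 2)
t=2: X=(3, 5, -4, 2), d=6 → +e4, X_3=(3, 5, -4, 3)
t=3: X=(3, 5, -4, 3), d=7 → -e4, X_4=(3, 5, -4, 2)
t=4: X=(3, 5, -4, 2), d=3 → -e2, X_5=(3, 4, -4, 2)
t=5: X=(3, 4, -4, 2), d=0 → +e1, X_6=(4, 4, -4, 2)
t=6: X=(4, 4, -4, 2), d=5 → -e3, X_7=(4, 4, -5, 2)
t=7: X=(4, 4, -5, 2), d=4 → +e3, X_8=(4, 4, -4, 2)
t=8: X=(4, 4, -4, 2), d=7 → -e4, X_9=(4, 4, -4, 1)
t=9: X=(4, 4, -4, 1), d=4 → +e3, X_10=(4, 4, -3, 1)
t=10: X=(4, 4, -3, 1), d=4 → +e3, X_11=(4, 4, -2, 1)
t=11: X=(4, 4, -2, 1), d=2 → +e2, X_12=(4, 5, -2, 1)
t=12: X=(4, 5, -2, 1), d=7 → -e4, X_13=(4, 5, -2, 0)
t=13: X=(4, 5, -2, 0), d=2 → +e2, X_14=(4, 6, -2, 0)
t=14: X=(4, 6, -2, 0), d=4 → +e3, X_15=(4, 6, -1, 0)
t=15: X=(4, 6, -1, 0), d=2 → +e2, X_16=(4, 7, -1, 0)
t=16: X=(4, 7, -1, 0), d=6 → +e4, X_17=(4, 7, -1, 1)
t=17: X=(4, 7, -1, 1), d=0 → +e1, X_18=(5, 7, -1, 1)

18


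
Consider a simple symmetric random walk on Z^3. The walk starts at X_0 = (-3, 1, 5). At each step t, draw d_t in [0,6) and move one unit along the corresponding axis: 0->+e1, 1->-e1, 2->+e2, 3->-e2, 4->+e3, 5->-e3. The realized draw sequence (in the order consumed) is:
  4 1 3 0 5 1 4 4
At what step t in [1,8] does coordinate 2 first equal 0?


t=0: X=(-3, 1, 5), d=4 → +e3, X_1=(-3, 1, 6)
t=1: X=(-3, 1, 6), d=1 → -e1, X_2=(-4, 1, 6)
t=2: X=(-4, 1, 6), d=3 → -e2, X_3=(-4, 0, 6)
t=3: X=(-4, 0, 6), d=0 → +e1, X_4=(-3, 0, 6)
t=4: X=(-3, 0, 6), d=5 → -e3, X_5=(-3, 0, 5)
t=5: X=(-3, 0, 5), d=1 → -e1, X_6=(-4, 0, 5)
t=6: X=(-4, 0, 5), d=4 → +e3, X_7=(-4, 0, 6)
t=7: X=(-4, 0, 6), d=4 → +e3, X_8=(-4, 0, 7)

3


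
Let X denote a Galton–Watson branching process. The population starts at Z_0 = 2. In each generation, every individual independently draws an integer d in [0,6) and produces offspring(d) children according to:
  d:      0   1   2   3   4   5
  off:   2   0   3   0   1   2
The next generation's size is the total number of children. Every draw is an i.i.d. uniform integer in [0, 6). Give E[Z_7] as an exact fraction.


Outcome values over d=0..5: [2, 0, 3, 0, 1, 2]
Σy = 8, Σy² = 18, M = 6
μ = 8/6 = 4/3,  σ² = 18/6 − (4/3)² = 11/9
E[Z_0] = 2
E[Z_1] = 4/3·E[Z_0] = 8/3
E[Z_2] = 4/3·E[Z_1] = 32/9
E[Z_3] = 4/3·E[Z_2] = 128/27
E[Z_4] = 4/3·E[Z_3] = 512/81
E[Z_5] = 4/3·E[Z_4] = 2048/243
E[Z_6] = 4/3·E[Z_5] = 8192/729
E[Z_7] = 4/3·E[Z_6] = 32768/2187

32768/2187


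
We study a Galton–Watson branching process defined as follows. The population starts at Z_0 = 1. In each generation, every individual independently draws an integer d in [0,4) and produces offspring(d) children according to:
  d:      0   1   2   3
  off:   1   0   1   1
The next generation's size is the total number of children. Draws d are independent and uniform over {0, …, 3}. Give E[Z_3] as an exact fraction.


Outcome values over d=0..3: [1, 0, 1, 1]
Σy = 3, Σy² = 3, M = 4
μ = 3/4 = 3/4,  σ² = 3/4 − (3/4)² = 3/16
E[Z_0] = 1
E[Z_1] = 3/4·E[Z_0] = 3/4
E[Z_2] = 3/4·E[Z_1] = 9/16
E[Z_3] = 3/4·E[Z_2] = 27/64

27/64


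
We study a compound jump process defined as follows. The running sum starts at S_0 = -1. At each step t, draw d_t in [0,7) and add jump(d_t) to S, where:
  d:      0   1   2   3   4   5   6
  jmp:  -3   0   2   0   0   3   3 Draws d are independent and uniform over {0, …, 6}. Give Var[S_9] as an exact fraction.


Outcome values over d=0..6: [-3, 0, 2, 0, 0, 3, 3]
Σy = 5, Σy² = 31, M = 7
μ = 5/7 = 5/7,  σ² = 31/7 − (5/7)² = 192/49
Independent increments: Var[S_9] = 9·σ² = 9·(192/49) = 1728/49

1728/49


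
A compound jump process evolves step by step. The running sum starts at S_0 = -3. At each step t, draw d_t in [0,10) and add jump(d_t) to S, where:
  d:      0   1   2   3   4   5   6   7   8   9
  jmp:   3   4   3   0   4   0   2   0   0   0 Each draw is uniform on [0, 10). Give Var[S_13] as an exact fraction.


Outcome values over d=0..9: [3, 4, 3, 0, 4, 0, 2, 0, 0, 0]
Σy = 16, Σy² = 54, M = 10
μ = 16/10 = 8/5,  σ² = 54/10 − (8/5)² = 71/25
Independent increments: Var[S_13] = 13·σ² = 13·(71/25) = 923/25

923/25


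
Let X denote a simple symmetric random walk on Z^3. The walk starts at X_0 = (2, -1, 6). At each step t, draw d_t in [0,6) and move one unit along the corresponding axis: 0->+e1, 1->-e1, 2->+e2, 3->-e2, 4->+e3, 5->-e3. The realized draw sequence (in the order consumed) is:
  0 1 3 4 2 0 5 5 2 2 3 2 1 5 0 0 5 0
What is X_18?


(5, 1, 3)

t=0: X=(2, -1, 6), d=0 → +e1, X_1=(3, -1, 6)
t=1: X=(3, -1, 6), d=1 → -e1, X_2=(2, -1, 6)
t=2: X=(2, -1, 6), d=3 → -e2, X_3=(2, -2, 6)
t=3: X=(2, -2, 6), d=4 → +e3, X_4=(2, -2, 7)
t=4: X=(2, -2, 7), d=2 → +e2, X_5=(2, -1, 7)
t=5: X=(2, -1, 7), d=0 → +e1, X_6=(3, -1, 7)
t=6: X=(3, -1, 7), d=5 → -e3, X_7=(3, -1, 6)
t=7: X=(3, -1, 6), d=5 → -e3, X_8=(3, -1, 5)
t=8: X=(3, -1, 5), d=2 → +e2, X_9=(3, 0, 5)
t=9: X=(3, 0, 5), d=2 → +e2, X_10=(3, 1, 5)
t=10: X=(3, 1, 5), d=3 → -e2, X_11=(3, 0, 5)
t=11: X=(3, 0, 5), d=2 → +e2, X_12=(3, 1, 5)
t=12: X=(3, 1, 5), d=1 → -e1, X_13=(2, 1, 5)
t=13: X=(2, 1, 5), d=5 → -e3, X_14=(2, 1, 4)
t=14: X=(2, 1, 4), d=0 → +e1, X_15=(3, 1, 4)
t=15: X=(3, 1, 4), d=0 → +e1, X_16=(4, 1, 4)
t=16: X=(4, 1, 4), d=5 → -e3, X_17=(4, 1, 3)
t=17: X=(4, 1, 3), d=0 → +e1, X_18=(5, 1, 3)


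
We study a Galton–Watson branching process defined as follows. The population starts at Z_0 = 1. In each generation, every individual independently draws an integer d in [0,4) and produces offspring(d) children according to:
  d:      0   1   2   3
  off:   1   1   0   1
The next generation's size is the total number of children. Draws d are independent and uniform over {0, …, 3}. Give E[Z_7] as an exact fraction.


Outcome values over d=0..3: [1, 1, 0, 1]
Σy = 3, Σy² = 3, M = 4
μ = 3/4 = 3/4,  σ² = 3/4 − (3/4)² = 3/16
E[Z_0] = 1
E[Z_1] = 3/4·E[Z_0] = 3/4
E[Z_2] = 3/4·E[Z_1] = 9/16
E[Z_3] = 3/4·E[Z_2] = 27/64
E[Z_4] = 3/4·E[Z_3] = 81/256
E[Z_5] = 3/4·E[Z_4] = 243/1024
E[Z_6] = 3/4·E[Z_5] = 729/4096
E[Z_7] = 3/4·E[Z_6] = 2187/16384

2187/16384


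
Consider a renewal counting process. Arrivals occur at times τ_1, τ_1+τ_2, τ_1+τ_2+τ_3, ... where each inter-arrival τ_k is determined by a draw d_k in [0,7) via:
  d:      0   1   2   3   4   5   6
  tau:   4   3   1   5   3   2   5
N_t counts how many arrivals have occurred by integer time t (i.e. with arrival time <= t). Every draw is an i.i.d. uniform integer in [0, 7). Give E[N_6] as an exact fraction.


Inter-arrival values over d=0..6: [4, 3, 1, 5, 3, 2, 5]
Each d has probability 1/7, so the pmf of τ is: f(1) = 1/7, f(2) = 1/7, f(3) = 2/7, f(4) = 1/7, f(5) = 2/7
Renewal equation for m(n) = E[N_n]: condition on τ_1 = k (if k <= n, one arrival plus a fresh copy on the remaining n−k steps): m(n) = F(n) + Σ_{k<=n} f(k)·m(n−k), where F(n) = P(τ <= n) and m(0) = 0
m(1) = F(1) = 1/7
m(2) = F(2) + f(1)·m(1) = 2/7 + 1/7·1/7 = 15/49
m(3) = F(3) + f(1)·m(2) + f(2)·m(1) = 4/7 + 1/7·15/49 + 1/7·1/7 = 218/343
m(4) = F(4) + f(1)·m(3) + f(2)·m(2) + f(3)·m(1) = 5/7 + 1/7·218/343 + 1/7·15/49 + 2/7·1/7 = 2136/2401
m(5) = F(5) + f(1)·m(4) + f(2)·m(3) + f(3)·m(2) + f(4)·m(1) = 1 + 1/7·2136/2401 + 1/7·218/343 + 2/7·15/49 + 1/7·1/7 = 22282/16807
m(6) = F(6) + f(1)·m(5) + f(2)·m(4) + f(3)·m(3) + f(4)·m(2) + f(5)·m(1) = 1 + 1/7·22282/16807 + 1/7·2136/2401 + 2/7·218/343 + 1/7·15/49 + 2/7·1/7 = 186194/117649
E[N_6] = m(6) = 186194/117649

186194/117649


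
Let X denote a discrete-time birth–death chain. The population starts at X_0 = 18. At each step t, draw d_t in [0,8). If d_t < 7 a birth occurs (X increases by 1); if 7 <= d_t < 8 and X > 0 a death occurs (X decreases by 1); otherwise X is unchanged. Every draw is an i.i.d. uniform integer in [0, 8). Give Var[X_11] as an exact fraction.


77/16

X can drop by at most 1 per step and X_0 = 18 > T = 11, so X_t >= 18 − t >= 7 > 0 for every t <= 11: the floor at 0 (the 'and X > 0' condition) never binds. Hence X_11 = X_0 + Σ_{t<11} Y_t with i.i.d. increments Y_t = y(d_t) ∈ {+1, −1, 0}.
Outcome values over d=0..7: [1, 1, 1, 1, 1, 1, 1, -1]
Σy = 6, Σy² = 8, M = 8
μ = 6/8 = 3/4,  σ² = 8/8 − (3/4)² = 7/16
Independent increments: Var[X_11] = 11·σ² = 11·(7/16) = 77/16


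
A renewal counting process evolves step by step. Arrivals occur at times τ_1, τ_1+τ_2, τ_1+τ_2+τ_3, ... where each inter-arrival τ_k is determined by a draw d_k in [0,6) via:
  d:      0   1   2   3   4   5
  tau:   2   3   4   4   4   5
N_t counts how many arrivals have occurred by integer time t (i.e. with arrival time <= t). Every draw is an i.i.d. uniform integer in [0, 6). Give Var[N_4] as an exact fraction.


Inter-arrival values over d=0..5: [2, 3, 4, 4, 4, 5]
Each d has probability 1/6, so the pmf of τ is: f(2) = 1/6, f(3) = 1/6, f(4) = 1/2, f(5) = 1/6
Let p_n(j) = P(N_n = j), with p_0 = [1]. Condition on τ_1: p_n(0) = P(τ > n), and for j >= 1, p_n(j) = Σ_{k<=n} f(k)·p_{n−k}(j−1)
p_1 = [1]  (j = 0)
p_2 = [5/6, 1/6]  (j = 0..1)
p_3 = [2/3, 1/3]  (j = 0..1)
p_4 = [1/6, 29/36, 1/36]  (j = 0..2)
E[N_4] = Σ j·p_4(j) = 31/36;  E[N_4²] = Σ j²·p_4(j) = 11/12
Var[N_4] = 11/12 − (31/36)² = 227/1296

227/1296


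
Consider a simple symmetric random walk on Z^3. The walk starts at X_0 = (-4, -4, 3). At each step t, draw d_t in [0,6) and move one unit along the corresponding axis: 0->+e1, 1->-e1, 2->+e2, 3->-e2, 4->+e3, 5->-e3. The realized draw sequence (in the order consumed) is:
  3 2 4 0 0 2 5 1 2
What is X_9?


(-3, -2, 3)

t=0: X=(-4, -4, 3), d=3 → -e2, X_1=(-4, -5, 3)
t=1: X=(-4, -5, 3), d=2 → +e2, X_2=(-4, -4, 3)
t=2: X=(-4, -4, 3), d=4 → +e3, X_3=(-4, -4, 4)
t=3: X=(-4, -4, 4), d=0 → +e1, X_4=(-3, -4, 4)
t=4: X=(-3, -4, 4), d=0 → +e1, X_5=(-2, -4, 4)
t=5: X=(-2, -4, 4), d=2 → +e2, X_6=(-2, -3, 4)
t=6: X=(-2, -3, 4), d=5 → -e3, X_7=(-2, -3, 3)
t=7: X=(-2, -3, 3), d=1 → -e1, X_8=(-3, -3, 3)
t=8: X=(-3, -3, 3), d=2 → +e2, X_9=(-3, -2, 3)


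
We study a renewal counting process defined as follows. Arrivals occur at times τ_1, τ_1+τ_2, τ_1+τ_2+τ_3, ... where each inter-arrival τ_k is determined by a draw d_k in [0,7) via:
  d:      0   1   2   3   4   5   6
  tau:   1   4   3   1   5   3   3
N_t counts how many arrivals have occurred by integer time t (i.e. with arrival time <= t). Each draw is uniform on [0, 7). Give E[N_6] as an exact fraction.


Inter-arrival values over d=0..6: [1, 4, 3, 1, 5, 3, 3]
Each d has probability 1/7, so the pmf of τ is: f(1) = 2/7, f(3) = 3/7, f(4) = 1/7, f(5) = 1/7
Renewal equation for m(n) = E[N_n]: condition on τ_1 = k (if k <= n, one arrival plus a fresh copy on the remaining n−k steps): m(n) = F(n) + Σ_{k<=n} f(k)·m(n−k), where F(n) = P(τ <= n) and m(0) = 0
m(1) = F(1) = 2/7
m(2) = F(2) + f(1)·m(1) = 2/7 + 2/7·2/7 = 18/49
m(3) = F(3) + f(1)·m(2) = 5/7 + 2/7·18/49 = 281/343
m(4) = F(4) + f(1)·m(3) + f(3)·m(1) = 6/7 + 2/7·281/343 + 3/7·2/7 = 2914/2401
m(5) = F(5) + f(1)·m(4) + f(3)·m(2) + f(4)·m(1) = 1 + 2/7·2914/2401 + 3/7·18/49 + 1/7·2/7 = 25967/16807
m(6) = F(6) + f(1)·m(5) + f(3)·m(3) + f(4)·m(2) + f(5)·m(1) = 1 + 2/7·25967/16807 + 3/7·281/343 + 1/7·18/49 + 1/7·2/7 = 221866/117649
E[N_6] = m(6) = 221866/117649

221866/117649


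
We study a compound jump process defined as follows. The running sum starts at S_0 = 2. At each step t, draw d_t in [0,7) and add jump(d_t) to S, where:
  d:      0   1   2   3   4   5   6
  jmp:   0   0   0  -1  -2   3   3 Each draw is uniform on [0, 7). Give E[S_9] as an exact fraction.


Outcome values over d=0..6: [0, 0, 0, -1, -2, 3, 3]
Σy = 3, Σy² = 23, M = 7
μ = 3/7 = 3/7,  σ² = 23/7 − (3/7)² = 152/49
E[S_9] = 2 + 9·(3/7) = 41/7

41/7


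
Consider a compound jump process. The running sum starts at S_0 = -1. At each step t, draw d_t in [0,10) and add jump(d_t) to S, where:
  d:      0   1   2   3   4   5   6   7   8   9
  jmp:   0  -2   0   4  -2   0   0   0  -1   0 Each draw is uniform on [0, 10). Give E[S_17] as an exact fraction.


-27/10

Outcome values over d=0..9: [0, -2, 0, 4, -2, 0, 0, 0, -1, 0]
Σy = -1, Σy² = 25, M = 10
μ = -1/10 = -1/10,  σ² = 25/10 − (-1/10)² = 249/100
E[S_17] = -1 + 17·(-1/10) = -27/10


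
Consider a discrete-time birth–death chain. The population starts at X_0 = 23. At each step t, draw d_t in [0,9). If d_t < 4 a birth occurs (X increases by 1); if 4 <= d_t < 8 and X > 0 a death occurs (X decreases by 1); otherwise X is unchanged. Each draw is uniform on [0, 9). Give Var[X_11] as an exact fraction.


88/9

X can drop by at most 1 per step and X_0 = 23 > T = 11, so X_t >= 23 − t >= 12 > 0 for every t <= 11: the floor at 0 (the 'and X > 0' condition) never binds. Hence X_11 = X_0 + Σ_{t<11} Y_t with i.i.d. increments Y_t = y(d_t) ∈ {+1, −1, 0}.
Outcome values over d=0..8: [1, 1, 1, 1, -1, -1, -1, -1, 0]
Σy = 0, Σy² = 8, M = 9
μ = 0/9 = 0,  σ² = 8/9 − (0)² = 8/9
Independent increments: Var[X_11] = 11·σ² = 11·(8/9) = 88/9


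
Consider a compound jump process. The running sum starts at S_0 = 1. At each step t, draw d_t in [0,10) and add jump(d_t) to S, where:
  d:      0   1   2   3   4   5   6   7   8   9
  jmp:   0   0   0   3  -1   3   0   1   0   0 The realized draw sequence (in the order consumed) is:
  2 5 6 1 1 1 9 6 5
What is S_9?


7

t=0: S=1, d=2, jump=0, S_1=1
t=1: S=1, d=5, jump=3, S_2=4
t=2: S=4, d=6, jump=0, S_3=4
t=3: S=4, d=1, jump=0, S_4=4
t=4: S=4, d=1, jump=0, S_5=4
t=5: S=4, d=1, jump=0, S_6=4
t=6: S=4, d=9, jump=0, S_7=4
t=7: S=4, d=6, jump=0, S_8=4
t=8: S=4, d=5, jump=3, S_9=7


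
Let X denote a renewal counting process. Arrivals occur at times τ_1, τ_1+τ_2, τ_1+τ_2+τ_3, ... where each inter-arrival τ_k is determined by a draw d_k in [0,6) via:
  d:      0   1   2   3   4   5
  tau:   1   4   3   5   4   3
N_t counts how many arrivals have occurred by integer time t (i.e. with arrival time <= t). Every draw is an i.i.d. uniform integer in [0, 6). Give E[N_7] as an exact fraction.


Inter-arrival values over d=0..5: [1, 4, 3, 5, 4, 3]
Each d has probability 1/6, so the pmf of τ is: f(1) = 1/6, f(3) = 1/3, f(4) = 1/3, f(5) = 1/6
Renewal equation for m(n) = E[N_n]: condition on τ_1 = k (if k <= n, one arrival plus a fresh copy on the remaining n−k steps): m(n) = F(n) + Σ_{k<=n} f(k)·m(n−k), where F(n) = P(τ <= n) and m(0) = 0
m(1) = F(1) = 1/6
m(2) = F(2) + f(1)·m(1) = 1/6 + 1/6·1/6 = 7/36
m(3) = F(3) + f(1)·m(2) = 1/2 + 1/6·7/36 = 115/216
m(4) = F(4) + f(1)·m(3) + f(3)·m(1) = 5/6 + 1/6·115/216 + 1/3·1/6 = 1267/1296
m(5) = F(5) + f(1)·m(4) + f(3)·m(2) + f(4)·m(1) = 1 + 1/6·1267/1296 + 1/3·7/36 + 1/3·1/6 = 9979/7776
m(6) = F(6) + f(1)·m(5) + f(3)·m(3) + f(4)·m(2) + f(5)·m(1) = 1 + 1/6·9979/7776 + 1/3·115/216 + 1/3·7/36 + 1/6·1/6 = 69235/46656
m(7) = F(7) + f(1)·m(6) + f(3)·m(4) + f(4)·m(3) + f(5)·m(2) = 1 + 1/6·69235/46656 + 1/3·1267/1296 + 1/3·115/216 + 1/6·7/36 = 499147/279936
E[N_7] = m(7) = 499147/279936

499147/279936


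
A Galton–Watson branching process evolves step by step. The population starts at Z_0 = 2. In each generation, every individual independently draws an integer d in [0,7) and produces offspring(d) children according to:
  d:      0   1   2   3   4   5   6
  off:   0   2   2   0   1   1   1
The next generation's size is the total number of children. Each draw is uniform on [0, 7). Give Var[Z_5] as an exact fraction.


40/7

Outcome values over d=0..6: [0, 2, 2, 0, 1, 1, 1]
Σy = 7, Σy² = 11, M = 7
μ = 7/7 = 1,  σ² = 11/7 − (1)² = 4/7
V_0 = 0, E_0 = 2
V_1 = 4/7·E_0 + (1)²·V_0 = 8/7;  E_1 = 2
V_2 = 4/7·E_1 + (1)²·V_1 = 16/7;  E_2 = 2
V_3 = 4/7·E_2 + (1)²·V_2 = 24/7;  E_3 = 2
V_4 = 4/7·E_3 + (1)²·V_3 = 32/7;  E_4 = 2
V_5 = 4/7·E_4 + (1)²·V_4 = 40/7;  E_5 = 2


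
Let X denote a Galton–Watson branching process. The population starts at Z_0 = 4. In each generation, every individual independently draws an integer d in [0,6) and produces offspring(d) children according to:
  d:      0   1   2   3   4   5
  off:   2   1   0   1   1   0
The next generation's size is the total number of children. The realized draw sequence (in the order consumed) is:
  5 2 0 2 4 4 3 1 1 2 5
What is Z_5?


0

gen 0: Z_0=4, draws=[5, 2, 0, 2], offspring=[0, 0, 2, 0], Z_1=2
gen 1: Z_1=2, draws=[4, 4], offspring=[1, 1], Z_2=2
gen 2: Z_2=2, draws=[3, 1], offspring=[1, 1], Z_3=2
gen 3: Z_3=2, draws=[1, 2], offspring=[1, 0], Z_4=1
gen 4: Z_4=1, draws=[5], offspring=[0], Z_5=0


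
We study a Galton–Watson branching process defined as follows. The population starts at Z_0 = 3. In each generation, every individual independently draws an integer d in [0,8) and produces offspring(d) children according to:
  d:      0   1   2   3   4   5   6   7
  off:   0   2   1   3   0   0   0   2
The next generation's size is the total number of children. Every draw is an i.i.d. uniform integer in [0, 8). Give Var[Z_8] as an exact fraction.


Outcome values over d=0..7: [0, 2, 1, 3, 0, 0, 0, 2]
Σy = 8, Σy² = 18, M = 8
μ = 8/8 = 1,  σ² = 18/8 − (1)² = 5/4
V_0 = 0, E_0 = 3
V_1 = 5/4·E_0 + (1)²·V_0 = 15/4;  E_1 = 3
V_2 = 5/4·E_1 + (1)²·V_1 = 15/2;  E_2 = 3
V_3 = 5/4·E_2 + (1)²·V_2 = 45/4;  E_3 = 3
V_4 = 5/4·E_3 + (1)²·V_3 = 15;  E_4 = 3
V_5 = 5/4·E_4 + (1)²·V_4 = 75/4;  E_5 = 3
V_6 = 5/4·E_5 + (1)²·V_5 = 45/2;  E_6 = 3
V_7 = 5/4·E_6 + (1)²·V_6 = 105/4;  E_7 = 3
V_8 = 5/4·E_7 + (1)²·V_7 = 30;  E_8 = 3

30


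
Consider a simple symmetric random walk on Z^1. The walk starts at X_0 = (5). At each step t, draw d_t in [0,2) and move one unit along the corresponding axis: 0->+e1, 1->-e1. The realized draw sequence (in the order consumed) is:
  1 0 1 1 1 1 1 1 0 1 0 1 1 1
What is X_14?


(-3)

t=0: X=(5), d=1 → -e1, X_1=(4)
t=1: X=(4), d=0 → +e1, X_2=(5)
t=2: X=(5), d=1 → -e1, X_3=(4)
t=3: X=(4), d=1 → -e1, X_4=(3)
t=4: X=(3), d=1 → -e1, X_5=(2)
t=5: X=(2), d=1 → -e1, X_6=(1)
t=6: X=(1), d=1 → -e1, X_7=(0)
t=7: X=(0), d=1 → -e1, X_8=(-1)
t=8: X=(-1), d=0 → +e1, X_9=(0)
t=9: X=(0), d=1 → -e1, X_10=(-1)
t=10: X=(-1), d=0 → +e1, X_11=(0)
t=11: X=(0), d=1 → -e1, X_12=(-1)
t=12: X=(-1), d=1 → -e1, X_13=(-2)
t=13: X=(-2), d=1 → -e1, X_14=(-3)


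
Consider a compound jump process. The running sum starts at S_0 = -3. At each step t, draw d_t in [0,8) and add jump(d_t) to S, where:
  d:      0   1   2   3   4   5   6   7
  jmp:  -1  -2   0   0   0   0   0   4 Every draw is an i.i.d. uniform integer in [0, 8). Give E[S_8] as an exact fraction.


Outcome values over d=0..7: [-1, -2, 0, 0, 0, 0, 0, 4]
Σy = 1, Σy² = 21, M = 8
μ = 1/8 = 1/8,  σ² = 21/8 − (1/8)² = 167/64
E[S_8] = -3 + 8·(1/8) = -2

-2


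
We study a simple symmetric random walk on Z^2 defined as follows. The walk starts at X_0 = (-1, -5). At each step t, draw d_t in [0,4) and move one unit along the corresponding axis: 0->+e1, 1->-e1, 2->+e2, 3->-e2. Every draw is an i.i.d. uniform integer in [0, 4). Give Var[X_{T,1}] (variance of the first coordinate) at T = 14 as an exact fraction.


7

Outcome values over d=0..3: [1, -1, 0, 0]
Σy = 0, Σy² = 2, M = 4
μ = 0/4 = 0,  σ² = 2/4 − (0)² = 1/2
Independent increments: Var[X_14] = 14·σ² = 14·(1/2) = 7


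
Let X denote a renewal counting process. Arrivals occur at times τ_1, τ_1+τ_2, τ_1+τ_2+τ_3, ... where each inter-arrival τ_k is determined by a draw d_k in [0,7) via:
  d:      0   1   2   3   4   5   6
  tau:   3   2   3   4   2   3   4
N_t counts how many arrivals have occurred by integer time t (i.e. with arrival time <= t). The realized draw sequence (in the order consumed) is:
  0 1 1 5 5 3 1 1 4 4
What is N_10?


draw d_1=0: τ_1=3, arrival time A_1=3
draw d_2=1: τ_2=2, arrival time A_2=5
draw d_3=1: τ_3=2, arrival time A_3=7
draw d_4=5: τ_4=3, arrival time A_4=10
draw d_5=5: τ_5=3, arrival time A_5=13
draw d_6=3: τ_6=4, arrival time A_6=17
draw d_7=1: τ_7=2, arrival time A_7=19
draw d_8=1: τ_8=2, arrival time A_8=21
draw d_9=4: τ_9=2, arrival time A_9=23
draw d_10=4: τ_10=2, arrival time A_10=25
N_t over t=0..10: 0:0 1:0 2:0 3:1 4:1 5:2 6:2 7:3 8:3 9:3 10:4

4


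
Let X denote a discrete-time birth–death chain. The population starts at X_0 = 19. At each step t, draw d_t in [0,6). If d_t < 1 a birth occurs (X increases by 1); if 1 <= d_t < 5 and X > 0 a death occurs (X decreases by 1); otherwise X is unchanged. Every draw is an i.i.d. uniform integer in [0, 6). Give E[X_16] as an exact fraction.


X can drop by at most 1 per step and X_0 = 19 > T = 16, so X_t >= 19 − t >= 3 > 0 for every t <= 16: the floor at 0 (the 'and X > 0' condition) never binds. Hence X_16 = X_0 + Σ_{t<16} Y_t with i.i.d. increments Y_t = y(d_t) ∈ {+1, −1, 0}.
Outcome values over d=0..5: [1, -1, -1, -1, -1, 0]
Σy = -3, Σy² = 5, M = 6
μ = -3/6 = -1/2,  σ² = 5/6 − (-1/2)² = 7/12
E[X_16] = 19 + 16·(-1/2) = 11

11


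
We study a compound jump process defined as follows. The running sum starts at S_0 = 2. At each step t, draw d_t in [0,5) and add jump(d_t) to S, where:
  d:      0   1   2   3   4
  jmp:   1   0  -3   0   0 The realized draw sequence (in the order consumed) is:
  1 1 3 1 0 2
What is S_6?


t=0: S=2, d=1, jump=0, S_1=2
t=1: S=2, d=1, jump=0, S_2=2
t=2: S=2, d=3, jump=0, S_3=2
t=3: S=2, d=1, jump=0, S_4=2
t=4: S=2, d=0, jump=1, S_5=3
t=5: S=3, d=2, jump=-3, S_6=0

0


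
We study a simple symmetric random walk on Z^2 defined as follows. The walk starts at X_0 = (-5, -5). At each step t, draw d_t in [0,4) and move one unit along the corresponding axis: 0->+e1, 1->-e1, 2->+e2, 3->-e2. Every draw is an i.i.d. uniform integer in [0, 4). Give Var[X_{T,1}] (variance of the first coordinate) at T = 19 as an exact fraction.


19/2

Outcome values over d=0..3: [1, -1, 0, 0]
Σy = 0, Σy² = 2, M = 4
μ = 0/4 = 0,  σ² = 2/4 − (0)² = 1/2
Independent increments: Var[X_19] = 19·σ² = 19·(1/2) = 19/2


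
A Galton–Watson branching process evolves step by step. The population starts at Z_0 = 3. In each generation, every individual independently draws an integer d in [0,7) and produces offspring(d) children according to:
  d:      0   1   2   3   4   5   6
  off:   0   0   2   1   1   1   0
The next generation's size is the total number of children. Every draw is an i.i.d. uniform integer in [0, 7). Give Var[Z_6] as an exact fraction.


11477700000/13841287201

Outcome values over d=0..6: [0, 0, 2, 1, 1, 1, 0]
Σy = 5, Σy² = 7, M = 7
μ = 5/7 = 5/7,  σ² = 7/7 − (5/7)² = 24/49
V_0 = 0, E_0 = 3
V_1 = 24/49·E_0 + (5/7)²·V_0 = 72/49;  E_1 = 15/7
V_2 = 24/49·E_1 + (5/7)²·V_1 = 4320/2401;  E_2 = 75/49
V_3 = 24/49·E_2 + (5/7)²·V_2 = 196200/117649;  E_3 = 375/343
V_4 = 24/49·E_3 + (5/7)²·V_3 = 7992000/5764801;  E_4 = 1875/2401
V_5 = 24/49·E_4 + (5/7)²·V_4 = 307845000/282475249;  E_5 = 9375/16807
V_6 = 24/49·E_5 + (5/7)²·V_5 = 11477700000/13841287201;  E_6 = 46875/117649


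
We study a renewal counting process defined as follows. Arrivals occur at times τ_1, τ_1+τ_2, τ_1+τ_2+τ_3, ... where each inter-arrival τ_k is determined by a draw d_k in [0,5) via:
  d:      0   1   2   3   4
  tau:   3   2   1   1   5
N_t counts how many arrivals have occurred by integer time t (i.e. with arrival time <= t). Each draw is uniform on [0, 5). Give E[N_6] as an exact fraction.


Inter-arrival values over d=0..4: [3, 2, 1, 1, 5]
Each d has probability 1/5, so the pmf of τ is: f(1) = 2/5, f(2) = 1/5, f(3) = 1/5, f(5) = 1/5
Renewal equation for m(n) = E[N_n]: condition on τ_1 = k (if k <= n, one arrival plus a fresh copy on the remaining n−k steps): m(n) = F(n) + Σ_{k<=n} f(k)·m(n−k), where F(n) = P(τ <= n) and m(0) = 0
m(1) = F(1) = 2/5
m(2) = F(2) + f(1)·m(1) = 3/5 + 2/5·2/5 = 19/25
m(3) = F(3) + f(1)·m(2) + f(2)·m(1) = 4/5 + 2/5·19/25 + 1/5·2/5 = 148/125
m(4) = F(4) + f(1)·m(3) + f(2)·m(2) + f(3)·m(1) = 4/5 + 2/5·148/125 + 1/5·19/25 + 1/5·2/5 = 941/625
m(5) = F(5) + f(1)·m(4) + f(2)·m(3) + f(3)·m(2) = 1 + 2/5·941/625 + 1/5·148/125 + 1/5·19/25 = 6222/3125
m(6) = F(6) + f(1)·m(5) + f(2)·m(4) + f(3)·m(3) + f(5)·m(1) = 1 + 2/5·6222/3125 + 1/5·941/625 + 1/5·148/125 + 1/5·2/5 = 37724/15625
E[N_6] = m(6) = 37724/15625

37724/15625


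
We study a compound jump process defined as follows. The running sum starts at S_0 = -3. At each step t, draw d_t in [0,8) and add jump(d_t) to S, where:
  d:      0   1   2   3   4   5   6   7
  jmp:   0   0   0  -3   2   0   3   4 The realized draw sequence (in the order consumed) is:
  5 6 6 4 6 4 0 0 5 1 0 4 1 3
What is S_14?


9

t=0: S=-3, d=5, jump=0, S_1=-3
t=1: S=-3, d=6, jump=3, S_2=0
t=2: S=0, d=6, jump=3, S_3=3
t=3: S=3, d=4, jump=2, S_4=5
t=4: S=5, d=6, jump=3, S_5=8
t=5: S=8, d=4, jump=2, S_6=10
t=6: S=10, d=0, jump=0, S_7=10
t=7: S=10, d=0, jump=0, S_8=10
t=8: S=10, d=5, jump=0, S_9=10
t=9: S=10, d=1, jump=0, S_10=10
t=10: S=10, d=0, jump=0, S_11=10
t=11: S=10, d=4, jump=2, S_12=12
t=12: S=12, d=1, jump=0, S_13=12
t=13: S=12, d=3, jump=-3, S_14=9


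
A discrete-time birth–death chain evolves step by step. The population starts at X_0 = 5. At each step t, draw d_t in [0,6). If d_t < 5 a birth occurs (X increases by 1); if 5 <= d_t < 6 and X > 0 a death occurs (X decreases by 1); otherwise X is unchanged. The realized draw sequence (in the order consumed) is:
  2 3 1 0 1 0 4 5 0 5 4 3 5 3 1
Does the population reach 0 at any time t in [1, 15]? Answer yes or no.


t=0: X=5, d=2 → birth, X_1=6
t=1: X=6, d=3 → birth, X_2=7
t=2: X=7, d=1 → birth, X_3=8
t=3: X=8, d=0 → birth, X_4=9
t=4: X=9, d=1 → birth, X_5=10
t=5: X=10, d=0 → birth, X_6=11
t=6: X=11, d=4 → birth, X_7=12
t=7: X=12, d=5 → death, X_8=11
t=8: X=11, d=0 → birth, X_9=12
t=9: X=12, d=5 → death, X_10=11
t=10: X=11, d=4 → birth, X_11=12
t=11: X=12, d=3 → birth, X_12=13
t=12: X=13, d=5 → death, X_13=12
t=13: X=12, d=3 → birth, X_14=13
t=14: X=13, d=1 → birth, X_15=14

no


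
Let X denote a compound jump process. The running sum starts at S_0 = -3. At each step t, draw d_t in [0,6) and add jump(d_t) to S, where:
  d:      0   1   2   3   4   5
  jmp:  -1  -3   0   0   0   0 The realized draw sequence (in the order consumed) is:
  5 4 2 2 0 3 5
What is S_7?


-4

t=0: S=-3, d=5, jump=0, S_1=-3
t=1: S=-3, d=4, jump=0, S_2=-3
t=2: S=-3, d=2, jump=0, S_3=-3
t=3: S=-3, d=2, jump=0, S_4=-3
t=4: S=-3, d=0, jump=-1, S_5=-4
t=5: S=-4, d=3, jump=0, S_6=-4
t=6: S=-4, d=5, jump=0, S_7=-4


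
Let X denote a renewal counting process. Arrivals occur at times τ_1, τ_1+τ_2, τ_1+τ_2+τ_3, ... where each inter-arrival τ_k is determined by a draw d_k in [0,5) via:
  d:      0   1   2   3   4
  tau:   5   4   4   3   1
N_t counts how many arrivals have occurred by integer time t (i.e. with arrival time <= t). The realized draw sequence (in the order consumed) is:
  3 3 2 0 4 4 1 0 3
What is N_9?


draw d_1=3: τ_1=3, arrival time A_1=3
draw d_2=3: τ_2=3, arrival time A_2=6
draw d_3=2: τ_3=4, arrival time A_3=10
draw d_4=0: τ_4=5, arrival time A_4=15
draw d_5=4: τ_5=1, arrival time A_5=16
draw d_6=4: τ_6=1, arrival time A_6=17
draw d_7=1: τ_7=4, arrival time A_7=21
draw d_8=0: τ_8=5, arrival time A_8=26
draw d_9=3: τ_9=3, arrival time A_9=29
N_t over t=0..9: 0:0 1:0 2:0 3:1 4:1 5:1 6:2 7:2 8:2 9:2

2


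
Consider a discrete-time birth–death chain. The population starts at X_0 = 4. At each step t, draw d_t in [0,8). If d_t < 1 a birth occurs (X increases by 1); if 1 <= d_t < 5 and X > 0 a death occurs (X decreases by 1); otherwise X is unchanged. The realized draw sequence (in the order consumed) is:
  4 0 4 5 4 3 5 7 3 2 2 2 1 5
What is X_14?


t=0: X=4, d=4 → death, X_1=3
t=1: X=3, d=0 → birth, X_2=4
t=2: X=4, d=4 → death, X_3=3
t=3: X=3, d=5 → hold, X_4=3
t=4: X=3, d=4 → death, X_5=2
t=5: X=2, d=3 → death, X_6=1
t=6: X=1, d=5 → hold, X_7=1
t=7: X=1, d=7 → hold, X_8=1
t=8: X=1, d=3 → death, X_9=0
t=9: X=0, d=2 → hold, X_10=0
t=10: X=0, d=2 → hold, X_11=0
t=11: X=0, d=2 → hold, X_12=0
t=12: X=0, d=1 → hold, X_13=0
t=13: X=0, d=5 → hold, X_14=0

0


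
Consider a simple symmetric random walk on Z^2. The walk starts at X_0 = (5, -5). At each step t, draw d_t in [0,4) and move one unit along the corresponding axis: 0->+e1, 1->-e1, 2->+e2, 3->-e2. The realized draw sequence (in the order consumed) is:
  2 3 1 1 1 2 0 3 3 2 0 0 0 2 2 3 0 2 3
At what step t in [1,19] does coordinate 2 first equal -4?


t=0: X=(5, -5), d=2 → +e2, X_1=(5, -4)
t=1: X=(5, -4), d=3 → -e2, X_2=(5, -5)
t=2: X=(5, -5), d=1 → -e1, X_3=(4, -5)
t=3: X=(4, -5), d=1 → -e1, X_4=(3, -5)
t=4: X=(3, -5), d=1 → -e1, X_5=(2, -5)
t=5: X=(2, -5), d=2 → +e2, X_6=(2, -4)
t=6: X=(2, -4), d=0 → +e1, X_7=(3, -4)
t=7: X=(3, -4), d=3 → -e2, X_8=(3, -5)
t=8: X=(3, -5), d=3 → -e2, X_9=(3, -6)
t=9: X=(3, -6), d=2 → +e2, X_10=(3, -5)
t=10: X=(3, -5), d=0 → +e1, X_11=(4, -5)
t=11: X=(4, -5), d=0 → +e1, X_12=(5, -5)
t=12: X=(5, -5), d=0 → +e1, X_13=(6, -5)
t=13: X=(6, -5), d=2 → +e2, X_14=(6, -4)
t=14: X=(6, -4), d=2 → +e2, X_15=(6, -3)
t=15: X=(6, -3), d=3 → -e2, X_16=(6, -4)
t=16: X=(6, -4), d=0 → +e1, X_17=(7, -4)
t=17: X=(7, -4), d=2 → +e2, X_18=(7, -3)
t=18: X=(7, -3), d=3 → -e2, X_19=(7, -4)

1
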